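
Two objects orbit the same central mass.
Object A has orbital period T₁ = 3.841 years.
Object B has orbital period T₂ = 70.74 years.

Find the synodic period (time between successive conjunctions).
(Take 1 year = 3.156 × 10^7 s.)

Convert to SI: T₁ = 3.841 years = 1.21222e+08 s; T₂ = 70.74 years = 2.23255e+09 s.
T_syn = |T₁ · T₂ / (T₁ − T₂)|.
T_syn = |1.21222e+08 · 2.23255e+09 / (1.21222e+08 − 2.23255e+09)| s ≈ 1.282e+08 s = 4.062 years.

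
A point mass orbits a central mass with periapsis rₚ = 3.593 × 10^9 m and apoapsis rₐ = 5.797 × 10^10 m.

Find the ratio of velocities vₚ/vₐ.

Conservation of angular momentum gives rₚvₚ = rₐvₐ, so vₚ/vₐ = rₐ/rₚ.
vₚ/vₐ = 5.797e+10 / 3.593e+09 ≈ 16.13.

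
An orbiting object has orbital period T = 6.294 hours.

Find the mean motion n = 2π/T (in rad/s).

Convert to SI: T = 6.294 hours = 22658.4 s.
n = 2π / T.
n = 2π / 22658.4 s ≈ 0.0002773 rad/s.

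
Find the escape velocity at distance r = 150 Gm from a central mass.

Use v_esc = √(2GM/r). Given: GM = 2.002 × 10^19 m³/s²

Convert to SI: r = 150 Gm = 1.5e+11 m.
Escape velocity comes from setting total energy to zero: ½v² − GM/r = 0 ⇒ v_esc = √(2GM / r).
v_esc = √(2 · 2.002e+19 / 1.5e+11) m/s ≈ 1.634e+04 m/s = 16.34 km/s.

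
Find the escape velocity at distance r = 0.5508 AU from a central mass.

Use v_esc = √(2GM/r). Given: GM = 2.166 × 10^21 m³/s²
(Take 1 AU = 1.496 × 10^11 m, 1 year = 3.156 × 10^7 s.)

Convert to SI: r = 0.5508 AU = 8.23997e+10 m.
Escape velocity comes from setting total energy to zero: ½v² − GM/r = 0 ⇒ v_esc = √(2GM / r).
v_esc = √(2 · 2.166e+21 / 8.23997e+10) m/s ≈ 2.293e+05 m/s = 48.37 AU/year.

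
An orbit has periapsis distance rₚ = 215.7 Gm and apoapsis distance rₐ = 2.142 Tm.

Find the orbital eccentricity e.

Convert to SI: rₚ = 215.7 Gm = 2.157e+11 m; rₐ = 2.142 Tm = 2.142e+12 m.
e = (rₐ − rₚ) / (rₐ + rₚ).
e = (2.142e+12 − 2.157e+11) / (2.142e+12 + 2.157e+11) = 1.9263e+12 / 2.3577e+12 ≈ 0.817.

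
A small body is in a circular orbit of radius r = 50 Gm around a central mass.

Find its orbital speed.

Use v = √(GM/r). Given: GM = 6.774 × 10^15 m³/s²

Convert to SI: r = 50 Gm = 5e+10 m.
For a circular orbit, gravity supplies the centripetal force, so v = √(GM / r).
v = √(6.774e+15 / 5e+10) m/s ≈ 368.1 m/s = 368.1 m/s.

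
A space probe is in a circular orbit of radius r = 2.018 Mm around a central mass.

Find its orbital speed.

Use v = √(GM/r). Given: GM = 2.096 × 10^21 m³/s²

Convert to SI: r = 2.018 Mm = 2.018e+06 m.
For a circular orbit, gravity supplies the centripetal force, so v = √(GM / r).
v = √(2.096e+21 / 2.018e+06) m/s ≈ 3.223e+07 m/s = 3.223e+04 km/s.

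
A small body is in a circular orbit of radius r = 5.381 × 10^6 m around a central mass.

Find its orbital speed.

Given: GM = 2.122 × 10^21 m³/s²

For a circular orbit, gravity supplies the centripetal force, so v = √(GM / r).
v = √(2.122e+21 / 5.381e+06) m/s ≈ 1.986e+07 m/s = 1.986e+04 km/s.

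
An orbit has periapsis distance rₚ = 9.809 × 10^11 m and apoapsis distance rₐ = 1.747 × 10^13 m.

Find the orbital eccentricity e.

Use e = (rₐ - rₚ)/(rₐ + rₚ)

e = (rₐ − rₚ) / (rₐ + rₚ).
e = (1.747e+13 − 9.809e+11) / (1.747e+13 + 9.809e+11) = 1.64891e+13 / 1.84509e+13 ≈ 0.8937.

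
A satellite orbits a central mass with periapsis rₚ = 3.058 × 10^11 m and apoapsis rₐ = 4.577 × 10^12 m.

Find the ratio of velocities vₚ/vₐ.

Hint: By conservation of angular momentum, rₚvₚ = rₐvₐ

Conservation of angular momentum gives rₚvₚ = rₐvₐ, so vₚ/vₐ = rₐ/rₚ.
vₚ/vₐ = 4.577e+12 / 3.058e+11 ≈ 14.97.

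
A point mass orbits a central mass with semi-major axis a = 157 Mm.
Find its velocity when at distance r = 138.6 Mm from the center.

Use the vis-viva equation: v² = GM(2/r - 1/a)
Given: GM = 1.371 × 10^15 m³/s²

Convert to SI: a = 157 Mm = 1.57e+08 m; r = 138.6 Mm = 1.386e+08 m.
Vis-viva: v = √(GM · (2/r − 1/a)).
2/r − 1/a = 2/1.386e+08 − 1/1.57e+08 = 8.06059e-09 m⁻¹.
v = √(1.371e+15 · 8.06059e-09) m/s ≈ 3324 m/s = 3.324 km/s.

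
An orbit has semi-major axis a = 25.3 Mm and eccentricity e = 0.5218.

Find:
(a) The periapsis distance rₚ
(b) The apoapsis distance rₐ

Convert to SI: a = 25.3 Mm = 2.53e+07 m.
(a) rₚ = a(1 − e) = 2.53e+07 · (1 − 0.5218) = 2.53e+07 · 0.4782 ≈ 1.21e+07 m = 12.1 Mm.
(b) rₐ = a(1 + e) = 2.53e+07 · (1 + 0.5218) = 2.53e+07 · 1.5218 ≈ 3.85e+07 m = 38.5 Mm.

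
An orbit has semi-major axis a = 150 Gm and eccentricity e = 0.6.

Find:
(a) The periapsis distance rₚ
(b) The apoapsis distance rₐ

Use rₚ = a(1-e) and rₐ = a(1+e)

Convert to SI: a = 150 Gm = 1.5e+11 m.
(a) rₚ = a(1 − e) = 1.5e+11 · (1 − 0.6) = 1.5e+11 · 0.4 ≈ 6e+10 m = 60 Gm.
(b) rₐ = a(1 + e) = 1.5e+11 · (1 + 0.6) = 1.5e+11 · 1.6 ≈ 2.4e+11 m = 240 Gm.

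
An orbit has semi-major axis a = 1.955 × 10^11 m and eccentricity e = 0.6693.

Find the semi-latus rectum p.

p = a (1 − e²).
p = 1.955e+11 · (1 − (0.6693)²) = 1.955e+11 · 0.552038 ≈ 1.079e+11 m = 1.079 × 10^11 m.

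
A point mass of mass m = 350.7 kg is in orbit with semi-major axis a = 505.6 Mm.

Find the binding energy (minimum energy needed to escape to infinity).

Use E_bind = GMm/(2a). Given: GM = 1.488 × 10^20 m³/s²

Convert to SI: a = 505.6 Mm = 5.056e+08 m.
Total orbital energy is E = −GMm/(2a); binding energy is E_bind = −E = GMm/(2a).
E_bind = 1.488e+20 · 350.7 / (2 · 5.056e+08) J ≈ 5.161e+13 J = 51.61 TJ.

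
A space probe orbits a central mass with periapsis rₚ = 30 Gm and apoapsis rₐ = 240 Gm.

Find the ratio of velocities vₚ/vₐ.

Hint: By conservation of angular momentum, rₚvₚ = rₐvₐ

Convert to SI: rₚ = 30 Gm = 3e+10 m; rₐ = 240 Gm = 2.4e+11 m.
Conservation of angular momentum gives rₚvₚ = rₐvₐ, so vₚ/vₐ = rₐ/rₚ.
vₚ/vₐ = 2.4e+11 / 3e+10 ≈ 8.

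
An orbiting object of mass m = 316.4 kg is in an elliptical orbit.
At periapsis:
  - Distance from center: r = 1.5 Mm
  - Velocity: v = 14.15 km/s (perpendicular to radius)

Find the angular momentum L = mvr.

Convert to SI: r = 1.5 Mm = 1.5e+06 m; v = 14.15 km/s = 14150 m/s.
Since v is perpendicular to r, L = m · v · r.
L = 316.4 · 14150 · 1.5e+06 kg·m²/s ≈ 6.716e+12 kg·m²/s.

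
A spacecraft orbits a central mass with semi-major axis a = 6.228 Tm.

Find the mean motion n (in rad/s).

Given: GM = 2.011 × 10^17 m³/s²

Convert to SI: a = 6.228 Tm = 6.228e+12 m.
n = √(GM / a³).
n = √(2.011e+17 / (6.228e+12)³) rad/s ≈ 2.885e-11 rad/s.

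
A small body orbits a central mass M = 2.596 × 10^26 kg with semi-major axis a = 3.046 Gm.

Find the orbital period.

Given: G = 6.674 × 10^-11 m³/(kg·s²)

Convert to SI: a = 3.046 Gm = 3.046e+09 m.
GM = G · M = 6.674e-11 · 2.596e+26 = 1.73257e+16 m³/s².
Kepler's third law: T = 2π √(a³ / GM).
Substituting a = 3.046e+09 m and GM = 1.73257e+16 m³/s²:
T = 2π √((3.046e+09)³ / 1.73257e+16) s
T ≈ 8.025e+06 s = 92.88 days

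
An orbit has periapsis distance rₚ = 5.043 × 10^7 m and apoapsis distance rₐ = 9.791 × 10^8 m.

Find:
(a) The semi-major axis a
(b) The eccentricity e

(a) a = (rₚ + rₐ) / 2 = (5.043e+07 + 9.791e+08) / 2 ≈ 5.148e+08 m = 5.148 × 10^8 m.
(b) e = (rₐ − rₚ) / (rₐ + rₚ) = (9.791e+08 − 5.043e+07) / (9.791e+08 + 5.043e+07) ≈ 0.902.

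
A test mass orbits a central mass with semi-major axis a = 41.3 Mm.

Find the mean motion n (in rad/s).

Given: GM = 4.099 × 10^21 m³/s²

Convert to SI: a = 41.3 Mm = 4.13e+07 m.
n = √(GM / a³).
n = √(4.099e+21 / (4.13e+07)³) rad/s ≈ 0.2412 rad/s.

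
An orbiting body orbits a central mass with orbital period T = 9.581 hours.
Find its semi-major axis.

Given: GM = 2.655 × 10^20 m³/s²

Convert to SI: T = 9.581 hours = 34491.6 s.
Invert Kepler's third law: a = (GM · T² / (4π²))^(1/3).
Substituting T = 34491.6 s and GM = 2.655e+20 m³/s²:
a = (2.655e+20 · (34491.6)² / (4π²))^(1/3) m
a ≈ 2e+09 m = 2 Gm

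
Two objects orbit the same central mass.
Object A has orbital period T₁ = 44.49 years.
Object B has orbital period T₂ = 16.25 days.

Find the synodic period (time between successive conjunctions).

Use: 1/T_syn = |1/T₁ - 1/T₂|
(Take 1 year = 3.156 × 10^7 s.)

Convert to SI: T₁ = 44.49 years = 1.4041e+09 s; T₂ = 16.25 days = 1.404e+06 s.
T_syn = |T₁ · T₂ / (T₁ − T₂)|.
T_syn = |1.4041e+09 · 1.404e+06 / (1.4041e+09 − 1.404e+06)| s ≈ 1.405e+06 s = 16.27 days.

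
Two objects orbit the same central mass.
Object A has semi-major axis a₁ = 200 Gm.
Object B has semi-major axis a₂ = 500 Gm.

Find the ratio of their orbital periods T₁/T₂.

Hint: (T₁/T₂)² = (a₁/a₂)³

Convert to SI: a₁ = 200 Gm = 2e+11 m; a₂ = 500 Gm = 5e+11 m.
From Kepler's third law, (T₁/T₂)² = (a₁/a₂)³, so T₁/T₂ = (a₁/a₂)^(3/2).
a₁/a₂ = 2e+11 / 5e+11 = 0.4.
T₁/T₂ = (0.4)^(3/2) ≈ 0.253.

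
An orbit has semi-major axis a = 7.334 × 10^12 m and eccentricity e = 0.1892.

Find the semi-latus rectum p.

p = a (1 − e²).
p = 7.334e+12 · (1 − (0.1892)²) = 7.334e+12 · 0.964203 ≈ 7.071e+12 m = 7.071 × 10^12 m.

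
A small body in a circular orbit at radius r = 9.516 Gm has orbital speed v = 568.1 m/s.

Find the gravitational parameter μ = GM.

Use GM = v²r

Convert to SI: r = 9.516 Gm = 9.516e+09 m.
For a circular orbit v² = GM/r, so GM = v² · r.
GM = (568.1)² · 9.516e+09 m³/s² ≈ 3.071e+15 m³/s² = 3.071 × 10^15 m³/s².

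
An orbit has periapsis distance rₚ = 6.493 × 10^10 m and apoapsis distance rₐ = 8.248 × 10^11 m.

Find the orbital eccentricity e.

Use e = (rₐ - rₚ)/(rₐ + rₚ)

e = (rₐ − rₚ) / (rₐ + rₚ).
e = (8.248e+11 − 6.493e+10) / (8.248e+11 + 6.493e+10) = 7.5987e+11 / 8.8973e+11 ≈ 0.854.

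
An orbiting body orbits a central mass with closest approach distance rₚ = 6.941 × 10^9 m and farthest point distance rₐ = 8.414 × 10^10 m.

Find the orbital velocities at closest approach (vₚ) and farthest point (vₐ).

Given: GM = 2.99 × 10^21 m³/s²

Use the vis-viva equation v² = GM(2/r − 1/a) with a = (rₚ + rₐ)/2 = (6.941e+09 + 8.414e+10)/2 = 4.55405e+10 m.
vₚ = √(GM · (2/rₚ − 1/a)) = √(2.99e+21 · (2/6.941e+09 − 1/4.55405e+10)) m/s ≈ 8.921e+05 m/s = 892.1 km/s.
vₐ = √(GM · (2/rₐ − 1/a)) = √(2.99e+21 · (2/8.414e+10 − 1/4.55405e+10)) m/s ≈ 7.359e+04 m/s = 73.59 km/s.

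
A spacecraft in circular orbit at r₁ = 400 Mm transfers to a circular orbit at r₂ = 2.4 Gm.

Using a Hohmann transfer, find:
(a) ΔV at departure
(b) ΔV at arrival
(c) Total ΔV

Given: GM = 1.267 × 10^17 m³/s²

Convert to SI: r₁ = 400 Mm = 4e+08 m; r₂ = 2.4 Gm = 2.4e+09 m.
Transfer semi-major axis: a_t = (r₁ + r₂)/2 = (4e+08 + 2.4e+09)/2 = 1.4e+09 m.
Circular speeds: v₁ = √(GM/r₁) = 17797.5 m/s, v₂ = √(GM/r₂) = 7265.79 m/s.
Transfer speeds (vis-viva v² = GM(2/r − 1/a_t)): v₁ᵗ = 23302.4 m/s, v₂ᵗ = 3883.73 m/s.
(a) ΔV₁ = |v₁ᵗ − v₁| ≈ 5505 m/s = 5.505 km/s.
(b) ΔV₂ = |v₂ − v₂ᵗ| ≈ 3382 m/s = 3.382 km/s.
(c) ΔV_total = ΔV₁ + ΔV₂ ≈ 8887 m/s = 8.887 km/s.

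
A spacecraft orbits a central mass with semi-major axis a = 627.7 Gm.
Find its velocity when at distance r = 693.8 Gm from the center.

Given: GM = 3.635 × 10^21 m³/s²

Convert to SI: a = 627.7 Gm = 6.277e+11 m; r = 693.8 Gm = 6.938e+11 m.
Vis-viva: v = √(GM · (2/r − 1/a)).
2/r − 1/a = 2/6.938e+11 − 1/6.277e+11 = 1.28956e-12 m⁻¹.
v = √(3.635e+21 · 1.28956e-12) m/s ≈ 6.847e+04 m/s = 68.47 km/s.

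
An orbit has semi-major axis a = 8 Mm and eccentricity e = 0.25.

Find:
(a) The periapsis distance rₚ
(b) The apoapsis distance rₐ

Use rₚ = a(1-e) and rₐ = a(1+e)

Convert to SI: a = 8 Mm = 8e+06 m.
(a) rₚ = a(1 − e) = 8e+06 · (1 − 0.25) = 8e+06 · 0.75 ≈ 6e+06 m = 6 Mm.
(b) rₐ = a(1 + e) = 8e+06 · (1 + 0.25) = 8e+06 · 1.25 ≈ 1e+07 m = 10 Mm.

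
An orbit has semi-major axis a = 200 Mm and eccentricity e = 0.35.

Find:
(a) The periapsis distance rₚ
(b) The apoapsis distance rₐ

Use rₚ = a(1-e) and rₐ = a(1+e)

Convert to SI: a = 200 Mm = 2e+08 m.
(a) rₚ = a(1 − e) = 2e+08 · (1 − 0.35) = 2e+08 · 0.65 ≈ 1.3e+08 m = 130 Mm.
(b) rₐ = a(1 + e) = 2e+08 · (1 + 0.35) = 2e+08 · 1.35 ≈ 2.7e+08 m = 270 Mm.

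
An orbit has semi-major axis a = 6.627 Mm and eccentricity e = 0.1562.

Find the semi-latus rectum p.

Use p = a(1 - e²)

Convert to SI: a = 6.627 Mm = 6.627e+06 m.
p = a (1 − e²).
p = 6.627e+06 · (1 − (0.1562)²) = 6.627e+06 · 0.975602 ≈ 6.465e+06 m = 6.465 Mm.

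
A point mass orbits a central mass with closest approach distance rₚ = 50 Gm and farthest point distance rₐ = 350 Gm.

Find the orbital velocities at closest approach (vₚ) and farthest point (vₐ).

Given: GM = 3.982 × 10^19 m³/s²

Convert to SI: rₚ = 50 Gm = 5e+10 m; rₐ = 350 Gm = 3.5e+11 m.
Use the vis-viva equation v² = GM(2/r − 1/a) with a = (rₚ + rₐ)/2 = (5e+10 + 3.5e+11)/2 = 2e+11 m.
vₚ = √(GM · (2/rₚ − 1/a)) = √(3.982e+19 · (2/5e+10 − 1/2e+11)) m/s ≈ 3.733e+04 m/s = 37.33 km/s.
vₐ = √(GM · (2/rₐ − 1/a)) = √(3.982e+19 · (2/3.5e+11 − 1/2e+11)) m/s ≈ 5333 m/s = 5.333 km/s.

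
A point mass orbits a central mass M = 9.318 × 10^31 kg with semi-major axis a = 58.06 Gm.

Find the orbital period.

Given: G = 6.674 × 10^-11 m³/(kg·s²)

Convert to SI: a = 58.06 Gm = 5.806e+10 m.
GM = G · M = 6.674e-11 · 9.318e+31 = 6.21883e+21 m³/s².
Kepler's third law: T = 2π √(a³ / GM).
Substituting a = 5.806e+10 m and GM = 6.21883e+21 m³/s²:
T = 2π √((5.806e+10)³ / 6.21883e+21) s
T ≈ 1.115e+06 s = 12.9 days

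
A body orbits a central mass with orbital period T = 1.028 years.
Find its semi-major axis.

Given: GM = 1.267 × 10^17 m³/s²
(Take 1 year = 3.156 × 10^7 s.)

Convert to SI: T = 1.028 years = 3.24437e+07 s.
Invert Kepler's third law: a = (GM · T² / (4π²))^(1/3).
Substituting T = 3.24437e+07 s and GM = 1.267e+17 m³/s²:
a = (1.267e+17 · (3.24437e+07)² / (4π²))^(1/3) m
a ≈ 1.5e+10 m = 15 Gm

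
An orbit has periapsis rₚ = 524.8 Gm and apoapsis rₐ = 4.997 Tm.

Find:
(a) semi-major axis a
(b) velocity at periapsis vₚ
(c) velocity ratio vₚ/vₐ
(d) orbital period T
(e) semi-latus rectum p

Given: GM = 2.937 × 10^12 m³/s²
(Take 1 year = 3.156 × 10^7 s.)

Convert to SI: rₚ = 524.8 Gm = 5.248e+11 m; rₐ = 4.997 Tm = 4.997e+12 m.
(a) a = (rₚ + rₐ)/2 = (5.248e+11 + 4.997e+12)/2 ≈ 2.761e+12 m
(b) With a = (rₚ + rₐ)/2 = 2.7609e+12 m, vₚ = √(GM (2/rₚ − 1/a)) = √(2.937e+12 · (2/5.248e+11 − 1/2.7609e+12)) m/s ≈ 3.183 m/s
(c) Conservation of angular momentum (rₚvₚ = rₐvₐ) gives vₚ/vₐ = rₐ/rₚ = 4.997e+12/5.248e+11 ≈ 9.522
(d) With a = (rₚ + rₐ)/2 = 2.7609e+12 m, T = 2π √(a³/GM) = 2π √((2.7609e+12)³/2.937e+12) s ≈ 1.682e+13 s
(e) From a = (rₚ + rₐ)/2 = 2.7609e+12 m and e = (rₐ − rₚ)/(rₐ + rₚ) = 0.809917, p = a(1 − e²) = 2.7609e+12 · (1 − (0.809917)²) ≈ 9.498e+11 m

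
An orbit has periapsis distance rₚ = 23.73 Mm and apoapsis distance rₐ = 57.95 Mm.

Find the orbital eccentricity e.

Convert to SI: rₚ = 23.73 Mm = 2.373e+07 m; rₐ = 57.95 Mm = 5.795e+07 m.
e = (rₐ − rₚ) / (rₐ + rₚ).
e = (5.795e+07 − 2.373e+07) / (5.795e+07 + 2.373e+07) = 3.422e+07 / 8.168e+07 ≈ 0.419.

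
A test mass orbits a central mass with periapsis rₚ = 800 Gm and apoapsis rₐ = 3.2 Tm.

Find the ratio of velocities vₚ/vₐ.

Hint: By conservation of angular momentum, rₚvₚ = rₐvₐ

Convert to SI: rₚ = 800 Gm = 8e+11 m; rₐ = 3.2 Tm = 3.2e+12 m.
Conservation of angular momentum gives rₚvₚ = rₐvₐ, so vₚ/vₐ = rₐ/rₚ.
vₚ/vₐ = 3.2e+12 / 8e+11 ≈ 4.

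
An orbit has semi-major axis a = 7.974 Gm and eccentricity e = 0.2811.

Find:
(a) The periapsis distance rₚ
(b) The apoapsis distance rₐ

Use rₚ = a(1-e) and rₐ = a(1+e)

Convert to SI: a = 7.974 Gm = 7.974e+09 m.
(a) rₚ = a(1 − e) = 7.974e+09 · (1 − 0.2811) = 7.974e+09 · 0.7189 ≈ 5.733e+09 m = 5.733 Gm.
(b) rₐ = a(1 + e) = 7.974e+09 · (1 + 0.2811) = 7.974e+09 · 1.2811 ≈ 1.022e+10 m = 10.22 Gm.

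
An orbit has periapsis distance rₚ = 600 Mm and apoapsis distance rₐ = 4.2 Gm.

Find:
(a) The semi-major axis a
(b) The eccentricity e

Convert to SI: rₚ = 600 Mm = 6e+08 m; rₐ = 4.2 Gm = 4.2e+09 m.
(a) a = (rₚ + rₐ) / 2 = (6e+08 + 4.2e+09) / 2 ≈ 2.4e+09 m = 2.4 Gm.
(b) e = (rₐ − rₚ) / (rₐ + rₚ) = (4.2e+09 − 6e+08) / (4.2e+09 + 6e+08) ≈ 0.75.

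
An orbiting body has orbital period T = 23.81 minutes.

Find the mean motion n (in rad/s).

Convert to SI: T = 23.81 minutes = 1428.6 s.
n = 2π / T.
n = 2π / 1428.6 s ≈ 0.004398 rad/s.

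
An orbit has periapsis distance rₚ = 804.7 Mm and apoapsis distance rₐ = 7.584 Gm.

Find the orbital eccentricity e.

Convert to SI: rₚ = 804.7 Mm = 8.047e+08 m; rₐ = 7.584 Gm = 7.584e+09 m.
e = (rₐ − rₚ) / (rₐ + rₚ).
e = (7.584e+09 − 8.047e+08) / (7.584e+09 + 8.047e+08) = 6.7793e+09 / 8.3887e+09 ≈ 0.8081.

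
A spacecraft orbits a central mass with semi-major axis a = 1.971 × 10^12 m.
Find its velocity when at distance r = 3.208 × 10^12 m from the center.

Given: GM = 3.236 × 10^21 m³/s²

Vis-viva: v = √(GM · (2/r − 1/a)).
2/r − 1/a = 2/3.208e+12 − 1/1.971e+12 = 1.16085e-13 m⁻¹.
v = √(3.236e+21 · 1.16085e-13) m/s ≈ 1.938e+04 m/s = 19.38 km/s.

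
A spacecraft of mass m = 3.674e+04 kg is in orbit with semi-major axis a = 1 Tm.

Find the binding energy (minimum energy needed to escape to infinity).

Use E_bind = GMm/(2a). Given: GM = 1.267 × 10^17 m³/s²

Convert to SI: a = 1 Tm = 1e+12 m.
Total orbital energy is E = −GMm/(2a); binding energy is E_bind = −E = GMm/(2a).
E_bind = 1.267e+17 · 3.674e+04 / (2 · 1e+12) J ≈ 2.327e+09 J = 2.327 GJ.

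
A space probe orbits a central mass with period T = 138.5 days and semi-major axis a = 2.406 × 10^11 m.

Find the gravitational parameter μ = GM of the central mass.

Convert to SI: T = 138.5 days = 1.19664e+07 s.
GM = 4π² · a³ / T².
GM = 4π² · (2.406e+11)³ / (1.19664e+07)² m³/s² ≈ 3.84e+21 m³/s² = 3.84 × 10^21 m³/s².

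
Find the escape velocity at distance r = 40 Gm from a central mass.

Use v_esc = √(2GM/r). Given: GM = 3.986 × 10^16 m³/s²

Convert to SI: r = 40 Gm = 4e+10 m.
Escape velocity comes from setting total energy to zero: ½v² − GM/r = 0 ⇒ v_esc = √(2GM / r).
v_esc = √(2 · 3.986e+16 / 4e+10) m/s ≈ 1412 m/s = 1.412 km/s.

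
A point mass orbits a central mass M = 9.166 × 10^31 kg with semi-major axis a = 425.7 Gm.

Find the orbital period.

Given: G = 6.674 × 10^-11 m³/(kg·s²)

Convert to SI: a = 425.7 Gm = 4.257e+11 m.
GM = G · M = 6.674e-11 · 9.166e+31 = 6.11739e+21 m³/s².
Kepler's third law: T = 2π √(a³ / GM).
Substituting a = 4.257e+11 m and GM = 6.11739e+21 m³/s²:
T = 2π √((4.257e+11)³ / 6.11739e+21) s
T ≈ 2.231e+07 s = 258.2 days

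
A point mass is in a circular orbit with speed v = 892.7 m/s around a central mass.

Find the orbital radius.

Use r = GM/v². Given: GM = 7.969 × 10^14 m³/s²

For a circular orbit, v² = GM / r, so r = GM / v².
r = 7.969e+14 / (892.7)² m ≈ 1e+09 m = 1000 Mm.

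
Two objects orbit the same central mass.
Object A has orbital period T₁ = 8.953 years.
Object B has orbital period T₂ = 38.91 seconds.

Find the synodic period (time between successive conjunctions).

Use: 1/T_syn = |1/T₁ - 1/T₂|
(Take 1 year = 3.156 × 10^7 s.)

Convert to SI: T₁ = 8.953 years = 2.82557e+08 s.
T_syn = |T₁ · T₂ / (T₁ − T₂)|.
T_syn = |2.82557e+08 · 38.91 / (2.82557e+08 − 38.91)| s ≈ 38.91 s = 38.91 seconds.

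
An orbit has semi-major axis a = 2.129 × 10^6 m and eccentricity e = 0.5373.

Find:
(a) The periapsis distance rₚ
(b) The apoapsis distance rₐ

(a) rₚ = a(1 − e) = 2.129e+06 · (1 − 0.5373) = 2.129e+06 · 0.4627 ≈ 9.851e+05 m = 9.851 × 10^5 m.
(b) rₐ = a(1 + e) = 2.129e+06 · (1 + 0.5373) = 2.129e+06 · 1.5373 ≈ 3.273e+06 m = 3.273 × 10^6 m.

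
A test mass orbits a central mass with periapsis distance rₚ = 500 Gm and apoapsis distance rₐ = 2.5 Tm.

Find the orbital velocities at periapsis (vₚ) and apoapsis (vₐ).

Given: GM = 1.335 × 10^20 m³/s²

Convert to SI: rₚ = 500 Gm = 5e+11 m; rₐ = 2.5 Tm = 2.5e+12 m.
Use the vis-viva equation v² = GM(2/r − 1/a) with a = (rₚ + rₐ)/2 = (5e+11 + 2.5e+12)/2 = 1.5e+12 m.
vₚ = √(GM · (2/rₚ − 1/a)) = √(1.335e+20 · (2/5e+11 − 1/1.5e+12)) m/s ≈ 2.11e+04 m/s = 21.1 km/s.
vₐ = √(GM · (2/rₐ − 1/a)) = √(1.335e+20 · (2/2.5e+12 − 1/1.5e+12)) m/s ≈ 4219 m/s = 4.219 km/s.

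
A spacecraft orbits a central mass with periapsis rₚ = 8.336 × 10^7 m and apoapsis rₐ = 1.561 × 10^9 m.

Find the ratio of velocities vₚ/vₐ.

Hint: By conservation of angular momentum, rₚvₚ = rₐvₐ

Conservation of angular momentum gives rₚvₚ = rₐvₐ, so vₚ/vₐ = rₐ/rₚ.
vₚ/vₐ = 1.561e+09 / 8.336e+07 ≈ 18.73.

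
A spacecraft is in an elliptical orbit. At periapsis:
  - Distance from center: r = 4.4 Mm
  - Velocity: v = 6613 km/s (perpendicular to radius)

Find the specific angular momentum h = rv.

Convert to SI: r = 4.4 Mm = 4.4e+06 m; v = 6613 km/s = 6.613e+06 m/s.
With v perpendicular to r, h = r · v.
h = 4.4e+06 · 6.613e+06 m²/s ≈ 2.91e+13 m²/s.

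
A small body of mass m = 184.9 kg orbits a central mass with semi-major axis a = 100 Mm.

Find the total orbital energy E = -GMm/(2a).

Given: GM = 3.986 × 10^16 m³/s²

Convert to SI: a = 100 Mm = 1e+08 m.
E = −GMm / (2a).
E = −3.986e+16 · 184.9 / (2 · 1e+08) J ≈ -3.685e+10 J = -36.85 GJ.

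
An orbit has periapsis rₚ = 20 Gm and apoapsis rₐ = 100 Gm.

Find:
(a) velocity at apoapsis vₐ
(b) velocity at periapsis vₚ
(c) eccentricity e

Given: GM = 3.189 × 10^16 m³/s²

Convert to SI: rₚ = 20 Gm = 2e+10 m; rₐ = 100 Gm = 1e+11 m.
(a) With a = (rₚ + rₐ)/2 = 6e+10 m, vₐ = √(GM (2/rₐ − 1/a)) = √(3.189e+16 · (2/1e+11 − 1/6e+10)) m/s ≈ 326 m/s
(b) With a = (rₚ + rₐ)/2 = 6e+10 m, vₚ = √(GM (2/rₚ − 1/a)) = √(3.189e+16 · (2/2e+10 − 1/6e+10)) m/s ≈ 1630 m/s
(c) e = (rₐ − rₚ)/(rₐ + rₚ) = (1e+11 − 2e+10)/(1e+11 + 2e+10) ≈ 0.6667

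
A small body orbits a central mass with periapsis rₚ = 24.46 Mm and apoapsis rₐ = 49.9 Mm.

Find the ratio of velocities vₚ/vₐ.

Convert to SI: rₚ = 24.46 Mm = 2.446e+07 m; rₐ = 49.9 Mm = 4.99e+07 m.
Conservation of angular momentum gives rₚvₚ = rₐvₐ, so vₚ/vₐ = rₐ/rₚ.
vₚ/vₐ = 4.99e+07 / 2.446e+07 ≈ 2.04.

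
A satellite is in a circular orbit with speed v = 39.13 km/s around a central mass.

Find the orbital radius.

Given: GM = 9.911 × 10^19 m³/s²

Convert to SI: v = 39.13 km/s = 39130 m/s.
For a circular orbit, v² = GM / r, so r = GM / v².
r = 9.911e+19 / (39130)² m ≈ 6.473e+10 m = 6.473 × 10^10 m.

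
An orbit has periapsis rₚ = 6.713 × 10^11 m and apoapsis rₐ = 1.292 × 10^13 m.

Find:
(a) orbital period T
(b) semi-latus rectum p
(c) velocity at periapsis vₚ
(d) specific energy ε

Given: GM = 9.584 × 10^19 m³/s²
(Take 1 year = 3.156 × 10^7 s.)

(a) With a = (rₚ + rₐ)/2 = 6.79565e+12 m, T = 2π √(a³/GM) = 2π √((6.79565e+12)³/9.584e+19) s ≈ 1.137e+10 s
(b) From a = (rₚ + rₐ)/2 = 6.79565e+12 m and e = (rₐ − rₚ)/(rₐ + rₚ) = 0.901216, p = a(1 − e²) = 6.79565e+12 · (1 − (0.901216)²) ≈ 1.276e+12 m
(c) With a = (rₚ + rₐ)/2 = 6.79565e+12 m, vₚ = √(GM (2/rₚ − 1/a)) = √(9.584e+19 · (2/6.713e+11 − 1/6.79565e+12)) m/s ≈ 1.648e+04 m/s
(d) With a = (rₚ + rₐ)/2 = 6.79565e+12 m, ε = −GM/(2a) = −9.584e+19/(2 · 6.79565e+12) J/kg ≈ -7.052e+06 J/kg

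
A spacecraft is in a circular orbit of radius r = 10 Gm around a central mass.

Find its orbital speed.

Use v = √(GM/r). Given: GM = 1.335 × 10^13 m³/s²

Convert to SI: r = 10 Gm = 1e+10 m.
For a circular orbit, gravity supplies the centripetal force, so v = √(GM / r).
v = √(1.335e+13 / 1e+10) m/s ≈ 36.54 m/s = 36.54 m/s.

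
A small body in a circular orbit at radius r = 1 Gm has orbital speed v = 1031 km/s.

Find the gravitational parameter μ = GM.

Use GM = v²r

Convert to SI: r = 1 Gm = 1e+09 m; v = 1031 km/s = 1.031e+06 m/s.
For a circular orbit v² = GM/r, so GM = v² · r.
GM = (1.031e+06)² · 1e+09 m³/s² ≈ 1.063e+21 m³/s² = 1.063 × 10^21 m³/s².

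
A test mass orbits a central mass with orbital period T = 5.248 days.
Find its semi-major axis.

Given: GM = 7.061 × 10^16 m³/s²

Convert to SI: T = 5.248 days = 453427 s.
Invert Kepler's third law: a = (GM · T² / (4π²))^(1/3).
Substituting T = 453427 s and GM = 7.061e+16 m³/s²:
a = (7.061e+16 · (453427)² / (4π²))^(1/3) m
a ≈ 7.164e+08 m = 716.4 Mm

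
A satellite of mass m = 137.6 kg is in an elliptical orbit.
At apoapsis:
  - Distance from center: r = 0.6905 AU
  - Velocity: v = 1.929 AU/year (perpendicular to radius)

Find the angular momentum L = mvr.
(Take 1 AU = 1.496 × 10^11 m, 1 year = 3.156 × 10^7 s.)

Convert to SI: r = 0.6905 AU = 1.03299e+11 m; v = 1.929 AU/year = 9143.8 m/s.
Since v is perpendicular to r, L = m · v · r.
L = 137.6 · 9143.8 · 1.03299e+11 kg·m²/s ≈ 1.3e+17 kg·m²/s.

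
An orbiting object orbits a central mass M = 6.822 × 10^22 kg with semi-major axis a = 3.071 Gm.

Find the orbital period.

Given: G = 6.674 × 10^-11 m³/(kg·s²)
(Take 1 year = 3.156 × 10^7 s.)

Convert to SI: a = 3.071 Gm = 3.071e+09 m.
GM = G · M = 6.674e-11 · 6.822e+22 = 4.553e+12 m³/s².
Kepler's third law: T = 2π √(a³ / GM).
Substituting a = 3.071e+09 m and GM = 4.553e+12 m³/s²:
T = 2π √((3.071e+09)³ / 4.553e+12) s
T ≈ 5.011e+08 s = 15.88 years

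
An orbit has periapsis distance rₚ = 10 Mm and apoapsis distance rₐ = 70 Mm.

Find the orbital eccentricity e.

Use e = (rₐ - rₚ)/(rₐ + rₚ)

Convert to SI: rₚ = 10 Mm = 1e+07 m; rₐ = 70 Mm = 7e+07 m.
e = (rₐ − rₚ) / (rₐ + rₚ).
e = (7e+07 − 1e+07) / (7e+07 + 1e+07) = 6e+07 / 8e+07 ≈ 0.75.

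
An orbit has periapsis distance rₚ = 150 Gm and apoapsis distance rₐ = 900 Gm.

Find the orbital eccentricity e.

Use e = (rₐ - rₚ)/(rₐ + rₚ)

Convert to SI: rₚ = 150 Gm = 1.5e+11 m; rₐ = 900 Gm = 9e+11 m.
e = (rₐ − rₚ) / (rₐ + rₚ).
e = (9e+11 − 1.5e+11) / (9e+11 + 1.5e+11) = 7.5e+11 / 1.05e+12 ≈ 0.7143.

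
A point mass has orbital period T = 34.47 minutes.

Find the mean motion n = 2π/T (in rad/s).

Convert to SI: T = 34.47 minutes = 2068.2 s.
n = 2π / T.
n = 2π / 2068.2 s ≈ 0.003038 rad/s.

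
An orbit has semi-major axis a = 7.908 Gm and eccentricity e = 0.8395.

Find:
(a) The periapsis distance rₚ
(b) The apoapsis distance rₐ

Convert to SI: a = 7.908 Gm = 7.908e+09 m.
(a) rₚ = a(1 − e) = 7.908e+09 · (1 − 0.8395) = 7.908e+09 · 0.1605 ≈ 1.269e+09 m = 1.269 Gm.
(b) rₐ = a(1 + e) = 7.908e+09 · (1 + 0.8395) = 7.908e+09 · 1.8395 ≈ 1.455e+10 m = 14.55 Gm.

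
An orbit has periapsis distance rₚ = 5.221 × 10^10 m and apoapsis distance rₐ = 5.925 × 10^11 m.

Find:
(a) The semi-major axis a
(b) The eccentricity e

(a) a = (rₚ + rₐ) / 2 = (5.221e+10 + 5.925e+11) / 2 ≈ 3.224e+11 m = 3.224 × 10^11 m.
(b) e = (rₐ − rₚ) / (rₐ + rₚ) = (5.925e+11 − 5.221e+10) / (5.925e+11 + 5.221e+10) ≈ 0.838.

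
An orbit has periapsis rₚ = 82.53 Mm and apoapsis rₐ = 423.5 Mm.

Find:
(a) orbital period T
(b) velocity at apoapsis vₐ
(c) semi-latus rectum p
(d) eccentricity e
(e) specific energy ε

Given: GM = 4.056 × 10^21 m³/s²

Convert to SI: rₚ = 82.53 Mm = 8.253e+07 m; rₐ = 423.5 Mm = 4.235e+08 m.
(a) With a = (rₚ + rₐ)/2 = 2.53015e+08 m, T = 2π √(a³/GM) = 2π √((2.53015e+08)³/4.056e+21) s ≈ 397.1 s
(b) With a = (rₚ + rₐ)/2 = 2.53015e+08 m, vₐ = √(GM (2/rₐ − 1/a)) = √(4.056e+21 · (2/4.235e+08 − 1/2.53015e+08)) m/s ≈ 1.767e+06 m/s
(c) From a = (rₚ + rₐ)/2 = 2.53015e+08 m and e = (rₐ − rₚ)/(rₐ + rₚ) = 0.673814, p = a(1 − e²) = 2.53015e+08 · (1 − (0.673814)²) ≈ 1.381e+08 m
(d) e = (rₐ − rₚ)/(rₐ + rₚ) = (4.235e+08 − 8.253e+07)/(4.235e+08 + 8.253e+07) ≈ 0.6738
(e) With a = (rₚ + rₐ)/2 = 2.53015e+08 m, ε = −GM/(2a) = −4.056e+21/(2 · 2.53015e+08) J/kg ≈ -8.015e+12 J/kg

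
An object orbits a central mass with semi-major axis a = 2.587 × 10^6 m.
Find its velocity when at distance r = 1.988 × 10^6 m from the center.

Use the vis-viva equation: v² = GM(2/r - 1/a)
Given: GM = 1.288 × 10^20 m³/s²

Vis-viva: v = √(GM · (2/r − 1/a)).
2/r − 1/a = 2/1.988e+06 − 1/2.587e+06 = 6.19488e-07 m⁻¹.
v = √(1.288e+20 · 6.19488e-07) m/s ≈ 8.933e+06 m/s = 8933 km/s.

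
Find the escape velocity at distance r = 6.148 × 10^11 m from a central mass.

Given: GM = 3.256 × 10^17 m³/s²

Escape velocity comes from setting total energy to zero: ½v² − GM/r = 0 ⇒ v_esc = √(2GM / r).
v_esc = √(2 · 3.256e+17 / 6.148e+11) m/s ≈ 1029 m/s = 1.029 km/s.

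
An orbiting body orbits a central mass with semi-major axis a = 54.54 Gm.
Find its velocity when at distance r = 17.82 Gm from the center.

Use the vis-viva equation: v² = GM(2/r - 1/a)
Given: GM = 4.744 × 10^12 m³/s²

Convert to SI: a = 54.54 Gm = 5.454e+10 m; r = 17.82 Gm = 1.782e+10 m.
Vis-viva: v = √(GM · (2/r − 1/a)).
2/r − 1/a = 2/1.782e+10 − 1/5.454e+10 = 9.38983e-11 m⁻¹.
v = √(4.744e+12 · 9.38983e-11) m/s ≈ 21.11 m/s = 21.11 m/s.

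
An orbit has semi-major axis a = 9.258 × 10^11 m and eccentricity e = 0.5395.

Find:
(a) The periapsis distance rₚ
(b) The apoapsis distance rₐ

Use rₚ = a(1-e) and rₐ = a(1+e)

(a) rₚ = a(1 − e) = 9.258e+11 · (1 − 0.5395) = 9.258e+11 · 0.4605 ≈ 4.263e+11 m = 4.263 × 10^11 m.
(b) rₐ = a(1 + e) = 9.258e+11 · (1 + 0.5395) = 9.258e+11 · 1.5395 ≈ 1.425e+12 m = 1.425 × 10^12 m.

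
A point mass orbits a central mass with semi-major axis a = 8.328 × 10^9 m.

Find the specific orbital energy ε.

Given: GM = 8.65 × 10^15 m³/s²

ε = −GM / (2a).
ε = −8.65e+15 / (2 · 8.328e+09) J/kg ≈ -5.193e+05 J/kg = -519.3 kJ/kg.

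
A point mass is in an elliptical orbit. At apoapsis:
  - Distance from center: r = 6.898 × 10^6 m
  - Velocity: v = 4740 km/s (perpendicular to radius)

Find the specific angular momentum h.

Convert to SI: v = 4740 km/s = 4.74e+06 m/s.
With v perpendicular to r, h = r · v.
h = 6.898e+06 · 4.74e+06 m²/s ≈ 3.27e+13 m²/s.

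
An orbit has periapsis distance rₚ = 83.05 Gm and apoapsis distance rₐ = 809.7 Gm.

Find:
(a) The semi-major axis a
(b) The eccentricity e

Convert to SI: rₚ = 83.05 Gm = 8.305e+10 m; rₐ = 809.7 Gm = 8.097e+11 m.
(a) a = (rₚ + rₐ) / 2 = (8.305e+10 + 8.097e+11) / 2 ≈ 4.464e+11 m = 446.4 Gm.
(b) e = (rₐ − rₚ) / (rₐ + rₚ) = (8.097e+11 − 8.305e+10) / (8.097e+11 + 8.305e+10) ≈ 0.8139.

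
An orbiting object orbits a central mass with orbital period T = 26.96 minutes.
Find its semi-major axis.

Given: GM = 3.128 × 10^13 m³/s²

Convert to SI: T = 26.96 minutes = 1617.6 s.
Invert Kepler's third law: a = (GM · T² / (4π²))^(1/3).
Substituting T = 1617.6 s and GM = 3.128e+13 m³/s²:
a = (3.128e+13 · (1617.6)² / (4π²))^(1/3) m
a ≈ 1.275e+06 m = 1.275 Mm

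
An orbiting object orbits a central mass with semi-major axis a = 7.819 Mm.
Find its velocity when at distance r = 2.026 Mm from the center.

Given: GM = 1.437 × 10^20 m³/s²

Convert to SI: a = 7.819 Mm = 7.819e+06 m; r = 2.026 Mm = 2.026e+06 m.
Vis-viva: v = √(GM · (2/r − 1/a)).
2/r − 1/a = 2/2.026e+06 − 1/7.819e+06 = 8.59273e-07 m⁻¹.
v = √(1.437e+20 · 8.59273e-07) m/s ≈ 1.111e+07 m/s = 1.111e+04 km/s.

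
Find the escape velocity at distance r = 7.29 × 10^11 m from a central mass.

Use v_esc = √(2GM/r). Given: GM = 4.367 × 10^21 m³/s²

Escape velocity comes from setting total energy to zero: ½v² − GM/r = 0 ⇒ v_esc = √(2GM / r).
v_esc = √(2 · 4.367e+21 / 7.29e+11) m/s ≈ 1.095e+05 m/s = 109.5 km/s.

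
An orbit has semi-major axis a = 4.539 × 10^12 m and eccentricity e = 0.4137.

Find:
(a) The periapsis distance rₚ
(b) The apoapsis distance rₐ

(a) rₚ = a(1 − e) = 4.539e+12 · (1 − 0.4137) = 4.539e+12 · 0.5863 ≈ 2.661e+12 m = 2.661 × 10^12 m.
(b) rₐ = a(1 + e) = 4.539e+12 · (1 + 0.4137) = 4.539e+12 · 1.4137 ≈ 6.417e+12 m = 6.417 × 10^12 m.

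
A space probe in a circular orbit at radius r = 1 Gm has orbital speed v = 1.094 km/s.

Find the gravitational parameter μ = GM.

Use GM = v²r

Convert to SI: r = 1 Gm = 1e+09 m; v = 1.094 km/s = 1094 m/s.
For a circular orbit v² = GM/r, so GM = v² · r.
GM = (1094)² · 1e+09 m³/s² ≈ 1.197e+15 m³/s² = 1.197 × 10^15 m³/s².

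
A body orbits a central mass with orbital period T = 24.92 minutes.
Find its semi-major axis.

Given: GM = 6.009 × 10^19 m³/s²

Convert to SI: T = 24.92 minutes = 1495.2 s.
Invert Kepler's third law: a = (GM · T² / (4π²))^(1/3).
Substituting T = 1495.2 s and GM = 6.009e+19 m³/s²:
a = (6.009e+19 · (1495.2)² / (4π²))^(1/3) m
a ≈ 1.504e+08 m = 1.504 × 10^8 m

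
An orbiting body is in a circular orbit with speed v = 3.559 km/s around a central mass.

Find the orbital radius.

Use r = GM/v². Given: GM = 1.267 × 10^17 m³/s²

Convert to SI: v = 3.559 km/s = 3559 m/s.
For a circular orbit, v² = GM / r, so r = GM / v².
r = 1.267e+17 / (3559)² m ≈ 1e+10 m = 10 Gm.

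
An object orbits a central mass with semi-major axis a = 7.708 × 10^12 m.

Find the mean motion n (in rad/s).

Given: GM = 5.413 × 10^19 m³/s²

n = √(GM / a³).
n = √(5.413e+19 / (7.708e+12)³) rad/s ≈ 3.438e-10 rad/s.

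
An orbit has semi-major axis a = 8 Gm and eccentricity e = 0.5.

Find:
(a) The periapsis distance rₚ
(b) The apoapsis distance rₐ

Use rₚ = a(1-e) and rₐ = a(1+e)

Convert to SI: a = 8 Gm = 8e+09 m.
(a) rₚ = a(1 − e) = 8e+09 · (1 − 0.5) = 8e+09 · 0.5 ≈ 4e+09 m = 4 Gm.
(b) rₐ = a(1 + e) = 8e+09 · (1 + 0.5) = 8e+09 · 1.5 ≈ 1.2e+10 m = 12 Gm.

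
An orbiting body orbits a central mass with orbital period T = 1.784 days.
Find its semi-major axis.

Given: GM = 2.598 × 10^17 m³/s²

Convert to SI: T = 1.784 days = 154138 s.
Invert Kepler's third law: a = (GM · T² / (4π²))^(1/3).
Substituting T = 154138 s and GM = 2.598e+17 m³/s²:
a = (2.598e+17 · (154138)² / (4π²))^(1/3) m
a ≈ 5.387e+08 m = 538.7 Mm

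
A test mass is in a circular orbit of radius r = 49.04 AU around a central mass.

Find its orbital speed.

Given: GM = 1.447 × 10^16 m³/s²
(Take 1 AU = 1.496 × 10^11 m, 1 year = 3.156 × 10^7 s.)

Convert to SI: r = 49.04 AU = 7.33638e+12 m.
For a circular orbit, gravity supplies the centripetal force, so v = √(GM / r).
v = √(1.447e+16 / 7.33638e+12) m/s ≈ 44.41 m/s = 0.009369 AU/year.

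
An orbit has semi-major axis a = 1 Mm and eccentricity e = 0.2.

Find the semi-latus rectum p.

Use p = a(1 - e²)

Convert to SI: a = 1 Mm = 1e+06 m.
p = a (1 − e²).
p = 1e+06 · (1 − (0.2)²) = 1e+06 · 0.96 ≈ 9.6e+05 m = 960 km.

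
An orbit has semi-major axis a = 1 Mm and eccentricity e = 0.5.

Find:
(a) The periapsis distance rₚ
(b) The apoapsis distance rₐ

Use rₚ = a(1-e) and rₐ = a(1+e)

Convert to SI: a = 1 Mm = 1e+06 m.
(a) rₚ = a(1 − e) = 1e+06 · (1 − 0.5) = 1e+06 · 0.5 ≈ 5e+05 m = 500 km.
(b) rₐ = a(1 + e) = 1e+06 · (1 + 0.5) = 1e+06 · 1.5 ≈ 1.5e+06 m = 1.5 Mm.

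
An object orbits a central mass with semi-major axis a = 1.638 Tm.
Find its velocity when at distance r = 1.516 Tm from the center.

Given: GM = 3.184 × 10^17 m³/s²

Convert to SI: a = 1.638 Tm = 1.638e+12 m; r = 1.516 Tm = 1.516e+12 m.
Vis-viva: v = √(GM · (2/r − 1/a)).
2/r − 1/a = 2/1.516e+12 − 1/1.638e+12 = 7.08761e-13 m⁻¹.
v = √(3.184e+17 · 7.08761e-13) m/s ≈ 475 m/s = 475 m/s.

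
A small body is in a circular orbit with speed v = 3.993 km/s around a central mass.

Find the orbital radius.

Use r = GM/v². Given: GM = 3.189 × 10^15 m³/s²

Convert to SI: v = 3.993 km/s = 3993 m/s.
For a circular orbit, v² = GM / r, so r = GM / v².
r = 3.189e+15 / (3993)² m ≈ 2e+08 m = 200 Mm.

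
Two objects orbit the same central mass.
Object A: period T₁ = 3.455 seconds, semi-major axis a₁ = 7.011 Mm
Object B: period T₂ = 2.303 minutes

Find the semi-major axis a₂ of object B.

Convert to SI: a₁ = 7.011 Mm = 7.011e+06 m; T₂ = 2.303 minutes = 138.18 s.
Kepler's third law: (T₁/T₂)² = (a₁/a₂)³ ⇒ a₂ = a₁ · (T₂/T₁)^(2/3).
T₂/T₁ = 138.18 / 3.455 = 39.9942.
a₂ = 7.011e+06 · (39.9942)^(2/3) m ≈ 8.199e+07 m = 81.99 Mm.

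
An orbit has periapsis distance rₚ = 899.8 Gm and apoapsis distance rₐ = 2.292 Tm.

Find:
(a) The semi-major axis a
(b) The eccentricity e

Convert to SI: rₚ = 899.8 Gm = 8.998e+11 m; rₐ = 2.292 Tm = 2.292e+12 m.
(a) a = (rₚ + rₐ) / 2 = (8.998e+11 + 2.292e+12) / 2 ≈ 1.596e+12 m = 1.596 Tm.
(b) e = (rₐ − rₚ) / (rₐ + rₚ) = (2.292e+12 − 8.998e+11) / (2.292e+12 + 8.998e+11) ≈ 0.4362.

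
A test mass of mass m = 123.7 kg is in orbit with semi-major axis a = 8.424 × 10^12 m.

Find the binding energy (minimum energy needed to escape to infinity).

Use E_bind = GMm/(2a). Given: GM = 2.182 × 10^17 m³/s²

Total orbital energy is E = −GMm/(2a); binding energy is E_bind = −E = GMm/(2a).
E_bind = 2.182e+17 · 123.7 / (2 · 8.424e+12) J ≈ 1.602e+06 J = 1.602 MJ.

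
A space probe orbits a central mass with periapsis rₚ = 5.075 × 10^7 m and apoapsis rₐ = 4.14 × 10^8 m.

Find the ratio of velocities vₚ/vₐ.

Conservation of angular momentum gives rₚvₚ = rₐvₐ, so vₚ/vₐ = rₐ/rₚ.
vₚ/vₐ = 4.14e+08 / 5.075e+07 ≈ 8.158.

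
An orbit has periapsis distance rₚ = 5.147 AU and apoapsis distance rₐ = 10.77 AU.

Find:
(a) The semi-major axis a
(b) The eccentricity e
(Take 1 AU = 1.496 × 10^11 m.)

Convert to SI: rₚ = 5.147 AU = 7.69991e+11 m; rₐ = 10.77 AU = 1.61119e+12 m.
(a) a = (rₚ + rₐ) / 2 = (7.69991e+11 + 1.61119e+12) / 2 ≈ 1.191e+12 m = 7.958 AU.
(b) e = (rₐ − rₚ) / (rₐ + rₚ) = (1.61119e+12 − 7.69991e+11) / (1.61119e+12 + 7.69991e+11) ≈ 0.3533.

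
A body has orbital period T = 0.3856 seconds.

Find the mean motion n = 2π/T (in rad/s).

n = 2π / T.
n = 2π / 0.3856 s ≈ 16.29 rad/s.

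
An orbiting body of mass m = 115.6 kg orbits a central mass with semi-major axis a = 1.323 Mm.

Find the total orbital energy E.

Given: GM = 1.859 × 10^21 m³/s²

Convert to SI: a = 1.323 Mm = 1.323e+06 m.
E = −GMm / (2a).
E = −1.859e+21 · 115.6 / (2 · 1.323e+06) J ≈ -8.122e+16 J = -81.22 PJ.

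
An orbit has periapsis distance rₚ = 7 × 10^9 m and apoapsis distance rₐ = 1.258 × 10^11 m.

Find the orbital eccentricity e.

e = (rₐ − rₚ) / (rₐ + rₚ).
e = (1.258e+11 − 7e+09) / (1.258e+11 + 7e+09) = 1.188e+11 / 1.328e+11 ≈ 0.8946.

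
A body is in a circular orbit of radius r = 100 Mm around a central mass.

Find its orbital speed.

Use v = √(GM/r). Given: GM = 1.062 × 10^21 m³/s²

Convert to SI: r = 100 Mm = 1e+08 m.
For a circular orbit, gravity supplies the centripetal force, so v = √(GM / r).
v = √(1.062e+21 / 1e+08) m/s ≈ 3.259e+06 m/s = 3259 km/s.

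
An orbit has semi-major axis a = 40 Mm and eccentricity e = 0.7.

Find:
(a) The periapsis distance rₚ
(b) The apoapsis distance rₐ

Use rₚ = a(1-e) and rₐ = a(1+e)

Convert to SI: a = 40 Mm = 4e+07 m.
(a) rₚ = a(1 − e) = 4e+07 · (1 − 0.7) = 4e+07 · 0.3 ≈ 1.2e+07 m = 12 Mm.
(b) rₐ = a(1 + e) = 4e+07 · (1 + 0.7) = 4e+07 · 1.7 ≈ 6.8e+07 m = 68 Mm.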